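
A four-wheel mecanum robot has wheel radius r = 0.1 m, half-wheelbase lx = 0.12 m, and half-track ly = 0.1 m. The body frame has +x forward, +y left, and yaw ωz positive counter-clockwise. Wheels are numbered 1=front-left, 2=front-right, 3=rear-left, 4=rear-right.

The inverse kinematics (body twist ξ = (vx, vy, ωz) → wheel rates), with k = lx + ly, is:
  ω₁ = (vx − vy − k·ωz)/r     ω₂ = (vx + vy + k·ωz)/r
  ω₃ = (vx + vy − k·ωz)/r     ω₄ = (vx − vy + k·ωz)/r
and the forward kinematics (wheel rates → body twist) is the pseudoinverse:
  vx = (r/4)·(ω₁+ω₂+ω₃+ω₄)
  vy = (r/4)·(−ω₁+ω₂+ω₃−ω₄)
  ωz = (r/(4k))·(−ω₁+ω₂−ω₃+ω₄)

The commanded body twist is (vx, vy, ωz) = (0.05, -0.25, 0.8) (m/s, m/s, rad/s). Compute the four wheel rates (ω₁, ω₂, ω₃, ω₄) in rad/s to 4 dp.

(1.2400, -0.2400, -3.7600, 4.7600)

k = lx + ly = 0.12 + 0.1 = 0.2200;  k·ωz = 0.2200·0.8 = 0.1760
ω₁ (FL) = (vx − vy − k·ωz)/r = 0.1240/0.1 = 1.2400
ω₂ (FR) = (vx + vy + k·ωz)/r = -0.0240/0.1 = -0.2400
ω₃ (RL) = (vx + vy − k·ωz)/r = -0.3760/0.1 = -3.7600
ω₄ (RR) = (vx − vy + k·ωz)/r = 0.4760/0.1 = 4.7600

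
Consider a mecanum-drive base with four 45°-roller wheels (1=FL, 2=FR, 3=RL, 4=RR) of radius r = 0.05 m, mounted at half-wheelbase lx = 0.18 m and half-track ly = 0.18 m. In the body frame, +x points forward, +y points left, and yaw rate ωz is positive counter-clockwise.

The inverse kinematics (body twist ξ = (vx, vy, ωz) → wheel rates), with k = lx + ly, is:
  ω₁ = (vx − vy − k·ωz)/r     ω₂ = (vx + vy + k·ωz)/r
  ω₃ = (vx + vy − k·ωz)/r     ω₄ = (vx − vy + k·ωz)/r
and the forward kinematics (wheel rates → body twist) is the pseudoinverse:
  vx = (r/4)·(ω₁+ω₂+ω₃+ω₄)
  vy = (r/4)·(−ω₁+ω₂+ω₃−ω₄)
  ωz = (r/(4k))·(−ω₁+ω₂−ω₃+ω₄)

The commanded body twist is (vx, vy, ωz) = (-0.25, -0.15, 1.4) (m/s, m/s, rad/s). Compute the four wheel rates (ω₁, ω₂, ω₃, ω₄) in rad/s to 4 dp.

(-12.0800, 2.0800, -18.0800, 8.0800)

k = lx + ly = 0.18 + 0.18 = 0.3600;  k·ωz = 0.3600·1.4 = 0.5040
ω₁ (FL) = (vx − vy − k·ωz)/r = -0.6040/0.05 = -12.0800
ω₂ (FR) = (vx + vy + k·ωz)/r = 0.1040/0.05 = 2.0800
ω₃ (RL) = (vx + vy − k·ωz)/r = -0.9040/0.05 = -18.0800
ω₄ (RR) = (vx − vy + k·ωz)/r = 0.4040/0.05 = 8.0800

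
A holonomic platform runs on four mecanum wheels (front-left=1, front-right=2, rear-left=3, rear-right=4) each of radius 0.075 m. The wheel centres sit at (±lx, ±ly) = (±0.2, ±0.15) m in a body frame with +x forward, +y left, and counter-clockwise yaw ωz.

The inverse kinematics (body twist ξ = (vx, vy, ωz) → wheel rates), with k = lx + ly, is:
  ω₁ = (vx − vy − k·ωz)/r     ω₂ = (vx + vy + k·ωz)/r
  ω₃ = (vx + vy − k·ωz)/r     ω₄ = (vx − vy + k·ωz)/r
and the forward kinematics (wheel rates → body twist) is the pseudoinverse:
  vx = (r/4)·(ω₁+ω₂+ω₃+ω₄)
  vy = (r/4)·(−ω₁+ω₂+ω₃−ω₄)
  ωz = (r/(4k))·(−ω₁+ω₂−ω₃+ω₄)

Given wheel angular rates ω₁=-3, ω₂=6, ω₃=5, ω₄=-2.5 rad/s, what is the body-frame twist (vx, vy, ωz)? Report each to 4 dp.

(0.1031, 0.3094, 0.0804)

k = lx + ly = 0.2 + 0.15 = 0.3500
ω₁+ω₂+ω₃+ω₄ = 5.5000  →  vx = (0.075/4)·5.5000 = 0.1031
−ω₁+ω₂+ω₃−ω₄ = 16.5000  →  vy = (0.075/4)·16.5000 = 0.3094
−ω₁+ω₂−ω₃+ω₄ = 1.5000  →  ωz = (0.075/1.4000)·1.5000 = 0.0804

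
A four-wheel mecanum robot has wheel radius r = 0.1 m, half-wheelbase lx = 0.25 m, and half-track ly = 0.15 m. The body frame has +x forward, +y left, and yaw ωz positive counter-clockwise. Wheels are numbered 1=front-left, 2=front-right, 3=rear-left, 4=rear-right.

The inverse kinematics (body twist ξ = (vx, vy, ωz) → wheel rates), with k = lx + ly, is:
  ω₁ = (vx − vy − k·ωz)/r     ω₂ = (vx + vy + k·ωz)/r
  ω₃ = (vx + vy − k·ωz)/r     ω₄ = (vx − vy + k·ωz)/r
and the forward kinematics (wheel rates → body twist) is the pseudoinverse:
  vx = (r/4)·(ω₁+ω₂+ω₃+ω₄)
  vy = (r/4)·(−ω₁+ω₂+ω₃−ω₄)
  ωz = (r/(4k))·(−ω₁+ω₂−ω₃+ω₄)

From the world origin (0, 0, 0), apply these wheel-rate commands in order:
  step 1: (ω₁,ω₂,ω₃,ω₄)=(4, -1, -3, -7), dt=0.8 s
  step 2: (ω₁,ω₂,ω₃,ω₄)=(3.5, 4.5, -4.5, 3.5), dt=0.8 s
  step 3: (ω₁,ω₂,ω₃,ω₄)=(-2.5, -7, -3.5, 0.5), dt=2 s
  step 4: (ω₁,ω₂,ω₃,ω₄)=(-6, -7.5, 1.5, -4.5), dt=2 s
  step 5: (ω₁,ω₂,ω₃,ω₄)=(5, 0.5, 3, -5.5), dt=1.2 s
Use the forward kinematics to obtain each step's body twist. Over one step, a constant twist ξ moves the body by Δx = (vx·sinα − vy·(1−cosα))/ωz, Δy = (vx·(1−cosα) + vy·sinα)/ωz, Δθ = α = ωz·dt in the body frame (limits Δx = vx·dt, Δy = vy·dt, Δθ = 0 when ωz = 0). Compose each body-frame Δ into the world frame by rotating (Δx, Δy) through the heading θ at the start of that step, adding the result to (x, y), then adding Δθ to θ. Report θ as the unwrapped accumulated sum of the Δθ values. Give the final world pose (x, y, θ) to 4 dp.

(-1.1268, -0.0467, -1.9750)

step 1: ξ=(vx,vy,ωz)=(-0.1750, -0.0250, -0.5625), dt=0.8 → body Δ=(-0.1397, 0.0116, -0.4500) → world pose (-0.1397, 0.0116, -0.4500)
step 2: ξ=(vx,vy,ωz)=(0.1750, -0.1750, 0.5625), dt=0.8 → body Δ=(0.1663, -0.1044, 0.4500) → world pose (-0.0354, -0.1547, 0.0000)
step 3: ξ=(vx,vy,ωz)=(-0.3125, -0.2125, -0.0312), dt=2.0 → body Δ=(-0.6379, -0.4052, -0.0625) → world pose (-0.6733, -0.5599, -0.0625)
step 4: ξ=(vx,vy,ωz)=(-0.4125, 0.1125, -0.4688), dt=2.0 → body Δ=(-0.6114, 0.5527, -0.9375) → world pose (-1.2489, 0.0299, -1.0000)
step 5: ξ=(vx,vy,ωz)=(0.0750, 0.1000, -0.8125), dt=1.2 → body Δ=(0.1304, 0.0614, -0.9750) → world pose (-1.1268, -0.0467, -1.9750)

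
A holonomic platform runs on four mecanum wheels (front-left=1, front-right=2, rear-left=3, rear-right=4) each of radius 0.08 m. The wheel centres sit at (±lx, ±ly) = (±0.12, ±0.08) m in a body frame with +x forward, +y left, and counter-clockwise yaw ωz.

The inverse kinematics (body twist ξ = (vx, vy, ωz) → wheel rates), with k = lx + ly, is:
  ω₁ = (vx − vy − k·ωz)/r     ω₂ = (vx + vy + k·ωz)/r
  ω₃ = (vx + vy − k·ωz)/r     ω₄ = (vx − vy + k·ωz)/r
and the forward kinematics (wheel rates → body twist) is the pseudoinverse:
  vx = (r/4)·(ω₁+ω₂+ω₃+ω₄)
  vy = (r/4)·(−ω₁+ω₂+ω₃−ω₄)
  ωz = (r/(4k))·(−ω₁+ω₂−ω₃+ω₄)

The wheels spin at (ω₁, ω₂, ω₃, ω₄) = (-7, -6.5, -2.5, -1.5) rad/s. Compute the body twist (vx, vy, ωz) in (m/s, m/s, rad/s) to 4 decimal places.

k = lx + ly = 0.12 + 0.08 = 0.2000
ω₁+ω₂+ω₃+ω₄ = -17.5000  →  vx = (0.08/4)·-17.5000 = -0.3500
−ω₁+ω₂+ω₃−ω₄ = -0.5000  →  vy = (0.08/4)·-0.5000 = -0.0100
−ω₁+ω₂−ω₃+ω₄ = 1.5000  →  ωz = (0.08/0.8000)·1.5000 = 0.1500

(-0.3500, -0.0100, 0.1500)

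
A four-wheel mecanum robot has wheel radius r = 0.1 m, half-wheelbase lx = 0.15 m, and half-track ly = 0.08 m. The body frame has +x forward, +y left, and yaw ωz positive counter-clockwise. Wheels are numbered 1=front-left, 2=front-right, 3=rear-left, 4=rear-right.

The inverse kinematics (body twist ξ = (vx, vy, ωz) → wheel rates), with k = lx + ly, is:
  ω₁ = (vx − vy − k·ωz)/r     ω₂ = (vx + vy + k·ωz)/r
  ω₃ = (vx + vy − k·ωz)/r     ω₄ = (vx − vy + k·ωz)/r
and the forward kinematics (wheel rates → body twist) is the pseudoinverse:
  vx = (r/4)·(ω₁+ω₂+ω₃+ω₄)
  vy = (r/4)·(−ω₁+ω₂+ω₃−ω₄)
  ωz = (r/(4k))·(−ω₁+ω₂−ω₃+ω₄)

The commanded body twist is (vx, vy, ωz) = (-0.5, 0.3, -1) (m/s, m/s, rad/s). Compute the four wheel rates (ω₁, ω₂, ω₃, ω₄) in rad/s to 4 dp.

(-5.7000, -4.3000, 0.3000, -10.3000)

k = lx + ly = 0.15 + 0.08 = 0.2300;  k·ωz = 0.2300·-1 = -0.2300
ω₁ (FL) = (vx − vy − k·ωz)/r = -0.5700/0.1 = -5.7000
ω₂ (FR) = (vx + vy + k·ωz)/r = -0.4300/0.1 = -4.3000
ω₃ (RL) = (vx + vy − k·ωz)/r = 0.0300/0.1 = 0.3000
ω₄ (RR) = (vx − vy + k·ωz)/r = -1.0300/0.1 = -10.3000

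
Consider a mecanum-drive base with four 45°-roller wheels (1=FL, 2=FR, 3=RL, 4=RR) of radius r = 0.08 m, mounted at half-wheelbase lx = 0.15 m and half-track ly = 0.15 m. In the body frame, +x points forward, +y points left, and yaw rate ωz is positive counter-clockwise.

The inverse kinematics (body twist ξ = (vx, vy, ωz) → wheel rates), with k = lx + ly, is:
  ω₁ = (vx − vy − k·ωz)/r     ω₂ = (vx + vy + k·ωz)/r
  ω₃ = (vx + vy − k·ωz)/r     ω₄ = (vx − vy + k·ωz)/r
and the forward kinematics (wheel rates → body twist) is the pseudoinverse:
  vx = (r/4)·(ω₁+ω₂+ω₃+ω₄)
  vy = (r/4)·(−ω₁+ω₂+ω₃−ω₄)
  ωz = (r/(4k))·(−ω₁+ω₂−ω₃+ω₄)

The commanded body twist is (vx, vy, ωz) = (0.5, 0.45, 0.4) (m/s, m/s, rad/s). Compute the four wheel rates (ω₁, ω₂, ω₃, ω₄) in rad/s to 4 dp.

k = lx + ly = 0.15 + 0.15 = 0.3000;  k·ωz = 0.3000·0.4 = 0.1200
ω₁ (FL) = (vx − vy − k·ωz)/r = -0.0700/0.08 = -0.8750
ω₂ (FR) = (vx + vy + k·ωz)/r = 1.0700/0.08 = 13.3750
ω₃ (RL) = (vx + vy − k·ωz)/r = 0.8300/0.08 = 10.3750
ω₄ (RR) = (vx − vy + k·ωz)/r = 0.1700/0.08 = 2.1250

(-0.8750, 13.3750, 10.3750, 2.1250)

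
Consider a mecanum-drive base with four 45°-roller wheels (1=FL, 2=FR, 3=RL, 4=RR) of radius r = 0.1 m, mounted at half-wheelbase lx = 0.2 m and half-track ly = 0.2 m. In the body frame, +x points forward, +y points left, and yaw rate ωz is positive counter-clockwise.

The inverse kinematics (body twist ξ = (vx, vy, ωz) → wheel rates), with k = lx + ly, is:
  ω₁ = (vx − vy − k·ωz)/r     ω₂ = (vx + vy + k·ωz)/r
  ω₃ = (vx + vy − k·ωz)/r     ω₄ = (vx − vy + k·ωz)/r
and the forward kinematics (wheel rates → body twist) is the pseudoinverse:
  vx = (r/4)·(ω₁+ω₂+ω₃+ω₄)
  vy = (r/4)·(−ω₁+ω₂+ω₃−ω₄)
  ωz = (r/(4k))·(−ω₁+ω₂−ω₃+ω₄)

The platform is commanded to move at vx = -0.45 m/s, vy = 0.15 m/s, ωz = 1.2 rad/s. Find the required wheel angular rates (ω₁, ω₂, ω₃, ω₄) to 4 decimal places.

k = lx + ly = 0.2 + 0.2 = 0.4000;  k·ωz = 0.4000·1.2 = 0.4800
ω₁ (FL) = (vx − vy − k·ωz)/r = -1.0800/0.1 = -10.8000
ω₂ (FR) = (vx + vy + k·ωz)/r = 0.1800/0.1 = 1.8000
ω₃ (RL) = (vx + vy − k·ωz)/r = -0.7800/0.1 = -7.8000
ω₄ (RR) = (vx − vy + k·ωz)/r = -0.1200/0.1 = -1.2000

(-10.8000, 1.8000, -7.8000, -1.2000)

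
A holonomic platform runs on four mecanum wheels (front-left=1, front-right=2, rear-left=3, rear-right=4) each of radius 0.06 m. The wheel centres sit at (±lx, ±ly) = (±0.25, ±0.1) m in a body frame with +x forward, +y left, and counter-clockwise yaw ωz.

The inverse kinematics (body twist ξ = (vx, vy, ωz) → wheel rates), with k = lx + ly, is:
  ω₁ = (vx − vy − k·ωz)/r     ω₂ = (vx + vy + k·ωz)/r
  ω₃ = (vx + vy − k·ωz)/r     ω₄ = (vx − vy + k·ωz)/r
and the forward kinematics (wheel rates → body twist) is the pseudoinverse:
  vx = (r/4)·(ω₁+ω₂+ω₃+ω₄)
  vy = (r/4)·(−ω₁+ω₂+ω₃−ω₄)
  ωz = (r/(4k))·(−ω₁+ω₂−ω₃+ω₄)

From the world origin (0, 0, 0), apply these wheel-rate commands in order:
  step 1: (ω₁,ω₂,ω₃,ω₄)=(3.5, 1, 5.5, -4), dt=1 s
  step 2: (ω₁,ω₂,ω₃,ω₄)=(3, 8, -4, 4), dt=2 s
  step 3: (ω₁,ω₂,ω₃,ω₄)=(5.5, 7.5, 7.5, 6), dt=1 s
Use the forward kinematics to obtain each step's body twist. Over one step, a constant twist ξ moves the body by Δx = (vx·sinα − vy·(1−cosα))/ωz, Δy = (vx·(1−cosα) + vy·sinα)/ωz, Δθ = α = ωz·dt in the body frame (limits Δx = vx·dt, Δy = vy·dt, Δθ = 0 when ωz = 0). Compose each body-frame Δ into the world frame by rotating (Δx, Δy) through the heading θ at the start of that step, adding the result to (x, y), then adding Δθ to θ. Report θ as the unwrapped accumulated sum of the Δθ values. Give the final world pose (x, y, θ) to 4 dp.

step 1: ξ=(vx,vy,ωz)=(0.0900, 0.1050, -0.5143), dt=1.0 → body Δ=(0.1125, 0.0778, -0.5143) → world pose (0.1125, 0.0778, -0.5143)
step 2: ξ=(vx,vy,ωz)=(0.1650, -0.0450, 0.5571), dt=2.0 → body Δ=(0.3110, 0.0931, 1.1143) → world pose (0.4291, 0.0059, 0.6000)
step 3: ξ=(vx,vy,ωz)=(0.3975, 0.0525, 0.0214), dt=1.0 → body Δ=(0.3969, 0.0568, 0.0214) → world pose (0.7246, 0.2768, 0.6214)

(0.7246, 0.2768, 0.6214)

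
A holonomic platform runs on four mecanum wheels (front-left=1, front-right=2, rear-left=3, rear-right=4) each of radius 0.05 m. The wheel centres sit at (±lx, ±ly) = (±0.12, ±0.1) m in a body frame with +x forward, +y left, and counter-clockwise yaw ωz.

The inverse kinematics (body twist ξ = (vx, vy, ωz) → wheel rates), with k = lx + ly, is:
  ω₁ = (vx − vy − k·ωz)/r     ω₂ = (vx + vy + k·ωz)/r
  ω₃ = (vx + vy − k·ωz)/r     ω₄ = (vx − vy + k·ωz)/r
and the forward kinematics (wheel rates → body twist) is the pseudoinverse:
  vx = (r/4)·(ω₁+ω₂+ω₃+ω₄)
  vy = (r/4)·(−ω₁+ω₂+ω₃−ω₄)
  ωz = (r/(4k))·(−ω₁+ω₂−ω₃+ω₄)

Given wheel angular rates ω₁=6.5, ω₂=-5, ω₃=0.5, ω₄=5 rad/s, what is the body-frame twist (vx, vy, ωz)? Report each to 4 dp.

k = lx + ly = 0.12 + 0.1 = 0.2200
ω₁+ω₂+ω₃+ω₄ = 7.0000  →  vx = (0.05/4)·7.0000 = 0.0875
−ω₁+ω₂+ω₃−ω₄ = -16.0000  →  vy = (0.05/4)·-16.0000 = -0.2000
−ω₁+ω₂−ω₃+ω₄ = -7.0000  →  ωz = (0.05/0.8800)·-7.0000 = -0.3977

(0.0875, -0.2000, -0.3977)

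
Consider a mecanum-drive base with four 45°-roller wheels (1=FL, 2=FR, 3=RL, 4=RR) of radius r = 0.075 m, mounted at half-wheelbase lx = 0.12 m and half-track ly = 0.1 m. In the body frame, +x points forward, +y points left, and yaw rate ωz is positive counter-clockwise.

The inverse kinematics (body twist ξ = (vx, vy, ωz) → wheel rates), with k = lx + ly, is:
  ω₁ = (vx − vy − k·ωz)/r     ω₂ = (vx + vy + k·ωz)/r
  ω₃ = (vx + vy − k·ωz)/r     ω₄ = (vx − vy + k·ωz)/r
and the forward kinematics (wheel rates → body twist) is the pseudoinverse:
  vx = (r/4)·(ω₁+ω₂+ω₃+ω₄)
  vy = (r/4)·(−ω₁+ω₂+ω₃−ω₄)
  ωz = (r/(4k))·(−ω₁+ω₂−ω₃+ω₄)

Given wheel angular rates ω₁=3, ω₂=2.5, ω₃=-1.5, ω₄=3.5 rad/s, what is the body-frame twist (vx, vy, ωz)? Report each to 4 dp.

k = lx + ly = 0.12 + 0.1 = 0.2200
ω₁+ω₂+ω₃+ω₄ = 7.5000  →  vx = (0.075/4)·7.5000 = 0.1406
−ω₁+ω₂+ω₃−ω₄ = -5.5000  →  vy = (0.075/4)·-5.5000 = -0.1031
−ω₁+ω₂−ω₃+ω₄ = 4.5000  →  ωz = (0.075/0.8800)·4.5000 = 0.3835

(0.1406, -0.1031, 0.3835)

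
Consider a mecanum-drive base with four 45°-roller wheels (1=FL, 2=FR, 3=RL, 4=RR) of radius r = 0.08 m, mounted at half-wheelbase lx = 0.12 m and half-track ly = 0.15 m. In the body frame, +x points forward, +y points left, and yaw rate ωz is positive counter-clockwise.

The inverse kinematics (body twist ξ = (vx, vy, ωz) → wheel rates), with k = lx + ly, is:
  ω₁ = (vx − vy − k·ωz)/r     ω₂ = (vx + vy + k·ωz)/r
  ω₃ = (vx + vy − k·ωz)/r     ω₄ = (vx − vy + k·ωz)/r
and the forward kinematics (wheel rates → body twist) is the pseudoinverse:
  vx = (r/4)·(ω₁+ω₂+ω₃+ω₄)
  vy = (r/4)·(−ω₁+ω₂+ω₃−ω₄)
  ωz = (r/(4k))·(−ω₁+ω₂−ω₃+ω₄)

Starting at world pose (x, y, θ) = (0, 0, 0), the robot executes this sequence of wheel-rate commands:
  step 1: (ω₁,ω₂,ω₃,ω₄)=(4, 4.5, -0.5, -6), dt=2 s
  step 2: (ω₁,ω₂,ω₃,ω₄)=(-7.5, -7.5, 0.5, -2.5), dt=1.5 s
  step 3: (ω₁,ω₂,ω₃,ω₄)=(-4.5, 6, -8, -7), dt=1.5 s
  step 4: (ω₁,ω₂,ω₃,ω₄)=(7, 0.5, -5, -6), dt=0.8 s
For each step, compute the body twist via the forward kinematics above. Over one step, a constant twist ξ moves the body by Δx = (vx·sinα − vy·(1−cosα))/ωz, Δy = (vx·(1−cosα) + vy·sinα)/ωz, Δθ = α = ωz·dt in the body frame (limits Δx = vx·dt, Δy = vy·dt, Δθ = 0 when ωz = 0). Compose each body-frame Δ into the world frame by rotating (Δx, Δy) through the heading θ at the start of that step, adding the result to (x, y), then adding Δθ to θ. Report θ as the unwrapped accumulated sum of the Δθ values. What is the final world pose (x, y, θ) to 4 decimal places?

(-0.3720, 0.9598, -0.2407)

step 1: ξ=(vx,vy,ωz)=(0.0400, 0.1200, -0.3704), dt=2.0 → body Δ=(0.1578, 0.1903, -0.7407) → world pose (0.1578, 0.1903, -0.7407)
step 2: ξ=(vx,vy,ωz)=(-0.3400, 0.0600, -0.2222), dt=1.5 → body Δ=(-0.4857, 0.1726, -0.3333) → world pose (-0.0842, 0.6455, -1.0741)
step 3: ξ=(vx,vy,ωz)=(-0.2700, 0.1900, 0.8519), dt=1.5 → body Δ=(-0.4621, -0.0119, 1.2778) → world pose (-0.3149, 1.0461, 0.2037)
step 4: ξ=(vx,vy,ωz)=(-0.0700, -0.1100, -0.5556), dt=0.8 → body Δ=(-0.0734, -0.0729, -0.4444) → world pose (-0.3720, 0.9598, -0.2407)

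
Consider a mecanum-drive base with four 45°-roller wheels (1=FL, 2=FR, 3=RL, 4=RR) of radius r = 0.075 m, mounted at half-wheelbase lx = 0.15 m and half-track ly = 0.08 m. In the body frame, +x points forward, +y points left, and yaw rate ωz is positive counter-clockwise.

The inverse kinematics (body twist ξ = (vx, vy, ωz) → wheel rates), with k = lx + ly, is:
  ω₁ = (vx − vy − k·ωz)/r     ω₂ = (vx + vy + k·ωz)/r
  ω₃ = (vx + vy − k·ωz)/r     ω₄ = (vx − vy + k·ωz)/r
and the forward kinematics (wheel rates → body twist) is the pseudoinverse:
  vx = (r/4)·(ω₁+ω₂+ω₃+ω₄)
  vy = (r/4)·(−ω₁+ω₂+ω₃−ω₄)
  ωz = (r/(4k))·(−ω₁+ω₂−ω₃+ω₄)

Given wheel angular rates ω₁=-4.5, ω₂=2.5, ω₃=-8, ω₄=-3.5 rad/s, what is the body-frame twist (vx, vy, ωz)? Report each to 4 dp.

(-0.2531, 0.0469, 0.9375)

k = lx + ly = 0.15 + 0.08 = 0.2300
ω₁+ω₂+ω₃+ω₄ = -13.5000  →  vx = (0.075/4)·-13.5000 = -0.2531
−ω₁+ω₂+ω₃−ω₄ = 2.5000  →  vy = (0.075/4)·2.5000 = 0.0469
−ω₁+ω₂−ω₃+ω₄ = 11.5000  →  ωz = (0.075/0.9200)·11.5000 = 0.9375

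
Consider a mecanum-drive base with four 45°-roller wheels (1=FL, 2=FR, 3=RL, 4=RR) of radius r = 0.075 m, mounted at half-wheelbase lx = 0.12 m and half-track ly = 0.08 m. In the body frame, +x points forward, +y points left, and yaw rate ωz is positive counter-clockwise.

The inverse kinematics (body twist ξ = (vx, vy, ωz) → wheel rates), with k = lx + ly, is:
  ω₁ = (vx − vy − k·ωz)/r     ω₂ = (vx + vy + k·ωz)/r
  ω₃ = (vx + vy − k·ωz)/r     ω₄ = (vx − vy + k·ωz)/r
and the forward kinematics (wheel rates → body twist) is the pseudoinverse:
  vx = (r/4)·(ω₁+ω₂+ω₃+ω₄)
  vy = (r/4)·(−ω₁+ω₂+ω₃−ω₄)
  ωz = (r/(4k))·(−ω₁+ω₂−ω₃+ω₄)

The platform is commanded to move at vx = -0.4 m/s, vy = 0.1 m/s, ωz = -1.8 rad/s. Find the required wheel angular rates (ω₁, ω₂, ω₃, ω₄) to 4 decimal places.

k = lx + ly = 0.12 + 0.08 = 0.2000;  k·ωz = 0.2000·-1.8 = -0.3600
ω₁ (FL) = (vx − vy − k·ωz)/r = -0.1400/0.075 = -1.8667
ω₂ (FR) = (vx + vy + k·ωz)/r = -0.6600/0.075 = -8.8000
ω₃ (RL) = (vx + vy − k·ωz)/r = 0.0600/0.075 = 0.8000
ω₄ (RR) = (vx − vy + k·ωz)/r = -0.8600/0.075 = -11.4667

(-1.8667, -8.8000, 0.8000, -11.4667)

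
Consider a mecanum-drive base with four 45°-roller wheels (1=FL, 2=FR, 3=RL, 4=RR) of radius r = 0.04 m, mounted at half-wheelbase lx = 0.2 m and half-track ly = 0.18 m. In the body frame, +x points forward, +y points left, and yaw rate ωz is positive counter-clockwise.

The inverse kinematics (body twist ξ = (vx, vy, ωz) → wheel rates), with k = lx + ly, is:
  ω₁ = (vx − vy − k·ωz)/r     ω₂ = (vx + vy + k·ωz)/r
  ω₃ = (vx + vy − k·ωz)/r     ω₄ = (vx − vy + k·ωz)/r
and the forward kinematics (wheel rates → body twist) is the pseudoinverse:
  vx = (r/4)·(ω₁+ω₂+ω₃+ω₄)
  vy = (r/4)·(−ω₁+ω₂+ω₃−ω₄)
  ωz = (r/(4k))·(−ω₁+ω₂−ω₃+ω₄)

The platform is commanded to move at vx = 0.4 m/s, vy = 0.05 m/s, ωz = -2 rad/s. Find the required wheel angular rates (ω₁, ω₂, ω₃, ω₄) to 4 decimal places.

k = lx + ly = 0.2 + 0.18 = 0.3800;  k·ωz = 0.3800·-2 = -0.7600
ω₁ (FL) = (vx − vy − k·ωz)/r = 1.1100/0.04 = 27.7500
ω₂ (FR) = (vx + vy + k·ωz)/r = -0.3100/0.04 = -7.7500
ω₃ (RL) = (vx + vy − k·ωz)/r = 1.2100/0.04 = 30.2500
ω₄ (RR) = (vx − vy + k·ωz)/r = -0.4100/0.04 = -10.2500

(27.7500, -7.7500, 30.2500, -10.2500)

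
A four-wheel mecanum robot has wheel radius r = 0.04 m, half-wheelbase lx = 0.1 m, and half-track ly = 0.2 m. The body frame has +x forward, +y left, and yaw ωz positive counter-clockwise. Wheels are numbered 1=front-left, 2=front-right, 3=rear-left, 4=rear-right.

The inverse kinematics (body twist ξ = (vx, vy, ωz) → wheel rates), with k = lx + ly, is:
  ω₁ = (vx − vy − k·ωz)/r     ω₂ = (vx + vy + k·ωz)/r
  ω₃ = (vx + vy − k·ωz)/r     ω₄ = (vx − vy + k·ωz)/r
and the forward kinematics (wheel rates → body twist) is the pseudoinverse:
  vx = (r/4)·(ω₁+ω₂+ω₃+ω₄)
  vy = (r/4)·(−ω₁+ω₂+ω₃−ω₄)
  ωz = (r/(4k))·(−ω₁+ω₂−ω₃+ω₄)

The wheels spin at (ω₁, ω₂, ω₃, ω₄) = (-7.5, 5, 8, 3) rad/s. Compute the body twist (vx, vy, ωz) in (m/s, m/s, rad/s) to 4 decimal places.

(0.0850, 0.1750, 0.2500)

k = lx + ly = 0.1 + 0.2 = 0.3000
ω₁+ω₂+ω₃+ω₄ = 8.5000  →  vx = (0.04/4)·8.5000 = 0.0850
−ω₁+ω₂+ω₃−ω₄ = 17.5000  →  vy = (0.04/4)·17.5000 = 0.1750
−ω₁+ω₂−ω₃+ω₄ = 7.5000  →  ωz = (0.04/1.2000)·7.5000 = 0.2500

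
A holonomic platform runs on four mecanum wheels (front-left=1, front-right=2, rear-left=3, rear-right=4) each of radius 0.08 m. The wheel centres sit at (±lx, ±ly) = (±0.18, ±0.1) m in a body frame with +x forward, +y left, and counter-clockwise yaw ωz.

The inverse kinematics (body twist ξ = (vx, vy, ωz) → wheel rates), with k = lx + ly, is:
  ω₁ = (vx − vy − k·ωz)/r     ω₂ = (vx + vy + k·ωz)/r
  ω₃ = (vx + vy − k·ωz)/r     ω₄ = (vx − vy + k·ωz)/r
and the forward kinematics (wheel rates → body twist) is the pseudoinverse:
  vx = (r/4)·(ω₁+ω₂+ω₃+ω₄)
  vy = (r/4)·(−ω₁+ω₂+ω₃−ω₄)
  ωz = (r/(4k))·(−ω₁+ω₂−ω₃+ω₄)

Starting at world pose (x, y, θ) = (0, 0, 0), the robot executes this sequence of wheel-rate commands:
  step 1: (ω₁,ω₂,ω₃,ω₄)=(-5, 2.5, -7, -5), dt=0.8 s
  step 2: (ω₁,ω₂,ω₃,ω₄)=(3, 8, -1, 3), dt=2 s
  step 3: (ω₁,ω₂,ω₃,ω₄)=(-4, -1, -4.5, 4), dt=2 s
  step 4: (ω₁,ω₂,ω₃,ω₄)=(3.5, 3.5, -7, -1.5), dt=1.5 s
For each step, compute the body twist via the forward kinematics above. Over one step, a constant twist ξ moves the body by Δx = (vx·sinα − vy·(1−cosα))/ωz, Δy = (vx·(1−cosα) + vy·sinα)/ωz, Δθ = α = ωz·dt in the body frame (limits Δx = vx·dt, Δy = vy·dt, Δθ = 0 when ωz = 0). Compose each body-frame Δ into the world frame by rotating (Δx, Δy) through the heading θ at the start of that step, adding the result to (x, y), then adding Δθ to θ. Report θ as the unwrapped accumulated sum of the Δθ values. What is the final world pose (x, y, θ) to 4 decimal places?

(0.1098, 0.7239, 4.0607)

step 1: ξ=(vx,vy,ωz)=(-0.2900, 0.1100, 0.6786), dt=0.8 → body Δ=(-0.2441, 0.0223, 0.5429) → world pose (-0.2441, 0.0223, 0.5429)
step 2: ξ=(vx,vy,ωz)=(0.2600, 0.0200, 0.6429), dt=2.0 → body Δ=(0.3658, 0.3206, 1.2857) → world pose (-0.0965, 0.4857, 1.8286)
step 3: ξ=(vx,vy,ωz)=(-0.1100, -0.1100, 0.8214), dt=2.0 → body Δ=(0.0100, -0.2771, 1.6429) → world pose (0.1689, 0.5660, 3.4714)
step 4: ξ=(vx,vy,ωz)=(-0.0300, -0.1100, 0.3929), dt=1.5 → body Δ=(0.0048, -0.1685, 0.5893) → world pose (0.1098, 0.7239, 4.0607)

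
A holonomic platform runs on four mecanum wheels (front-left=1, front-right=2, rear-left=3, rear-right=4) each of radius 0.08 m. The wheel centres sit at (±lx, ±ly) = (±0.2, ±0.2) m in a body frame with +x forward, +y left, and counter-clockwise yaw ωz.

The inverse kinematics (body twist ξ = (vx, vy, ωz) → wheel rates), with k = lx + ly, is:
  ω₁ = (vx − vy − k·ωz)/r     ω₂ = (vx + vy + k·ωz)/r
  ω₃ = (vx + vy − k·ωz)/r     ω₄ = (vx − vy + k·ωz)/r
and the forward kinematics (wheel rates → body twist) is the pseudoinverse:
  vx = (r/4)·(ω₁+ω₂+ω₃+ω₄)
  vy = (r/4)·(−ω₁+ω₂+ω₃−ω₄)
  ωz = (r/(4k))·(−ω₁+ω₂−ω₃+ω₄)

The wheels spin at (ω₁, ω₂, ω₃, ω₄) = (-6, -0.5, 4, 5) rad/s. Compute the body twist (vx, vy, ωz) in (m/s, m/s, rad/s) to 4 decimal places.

k = lx + ly = 0.2 + 0.2 = 0.4000
ω₁+ω₂+ω₃+ω₄ = 2.5000  →  vx = (0.08/4)·2.5000 = 0.0500
−ω₁+ω₂+ω₃−ω₄ = 4.5000  →  vy = (0.08/4)·4.5000 = 0.0900
−ω₁+ω₂−ω₃+ω₄ = 6.5000  →  ωz = (0.08/1.6000)·6.5000 = 0.3250

(0.0500, 0.0900, 0.3250)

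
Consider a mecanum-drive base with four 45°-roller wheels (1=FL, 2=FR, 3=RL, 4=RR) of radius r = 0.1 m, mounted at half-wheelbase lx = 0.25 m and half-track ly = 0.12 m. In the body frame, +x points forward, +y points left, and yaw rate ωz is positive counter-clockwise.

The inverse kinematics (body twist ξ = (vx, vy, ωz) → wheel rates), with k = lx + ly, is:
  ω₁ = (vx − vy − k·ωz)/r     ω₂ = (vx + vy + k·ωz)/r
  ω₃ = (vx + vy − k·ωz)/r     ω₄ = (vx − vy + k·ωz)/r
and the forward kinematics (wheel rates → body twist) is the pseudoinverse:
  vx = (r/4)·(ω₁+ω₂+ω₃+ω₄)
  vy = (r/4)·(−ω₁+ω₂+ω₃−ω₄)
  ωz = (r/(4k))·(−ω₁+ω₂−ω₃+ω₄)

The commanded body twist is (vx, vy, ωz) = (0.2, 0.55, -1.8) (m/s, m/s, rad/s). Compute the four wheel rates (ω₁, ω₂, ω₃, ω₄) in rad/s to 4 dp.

(3.1600, 0.8400, 14.1600, -10.1600)

k = lx + ly = 0.25 + 0.12 = 0.3700;  k·ωz = 0.3700·-1.8 = -0.6660
ω₁ (FL) = (vx − vy − k·ωz)/r = 0.3160/0.1 = 3.1600
ω₂ (FR) = (vx + vy + k·ωz)/r = 0.0840/0.1 = 0.8400
ω₃ (RL) = (vx + vy − k·ωz)/r = 1.4160/0.1 = 14.1600
ω₄ (RR) = (vx − vy + k·ωz)/r = -1.0160/0.1 = -10.1600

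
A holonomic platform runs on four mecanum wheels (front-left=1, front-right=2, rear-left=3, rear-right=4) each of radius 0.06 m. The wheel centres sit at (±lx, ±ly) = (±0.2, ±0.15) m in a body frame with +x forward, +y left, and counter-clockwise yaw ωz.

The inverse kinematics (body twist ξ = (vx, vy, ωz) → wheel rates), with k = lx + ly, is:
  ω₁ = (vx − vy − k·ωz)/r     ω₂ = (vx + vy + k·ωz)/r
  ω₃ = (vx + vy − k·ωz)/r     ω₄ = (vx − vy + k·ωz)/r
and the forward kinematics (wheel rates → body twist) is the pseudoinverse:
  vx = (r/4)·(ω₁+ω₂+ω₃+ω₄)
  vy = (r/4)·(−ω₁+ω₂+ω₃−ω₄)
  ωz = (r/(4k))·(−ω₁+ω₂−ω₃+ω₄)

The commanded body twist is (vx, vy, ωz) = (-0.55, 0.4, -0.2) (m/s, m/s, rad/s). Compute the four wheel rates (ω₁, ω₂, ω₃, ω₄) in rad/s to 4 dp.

k = lx + ly = 0.2 + 0.15 = 0.3500;  k·ωz = 0.3500·-0.2 = -0.0700
ω₁ (FL) = (vx − vy − k·ωz)/r = -0.8800/0.06 = -14.6667
ω₂ (FR) = (vx + vy + k·ωz)/r = -0.2200/0.06 = -3.6667
ω₃ (RL) = (vx + vy − k·ωz)/r = -0.0800/0.06 = -1.3333
ω₄ (RR) = (vx − vy + k·ωz)/r = -1.0200/0.06 = -17.0000

(-14.6667, -3.6667, -1.3333, -17.0000)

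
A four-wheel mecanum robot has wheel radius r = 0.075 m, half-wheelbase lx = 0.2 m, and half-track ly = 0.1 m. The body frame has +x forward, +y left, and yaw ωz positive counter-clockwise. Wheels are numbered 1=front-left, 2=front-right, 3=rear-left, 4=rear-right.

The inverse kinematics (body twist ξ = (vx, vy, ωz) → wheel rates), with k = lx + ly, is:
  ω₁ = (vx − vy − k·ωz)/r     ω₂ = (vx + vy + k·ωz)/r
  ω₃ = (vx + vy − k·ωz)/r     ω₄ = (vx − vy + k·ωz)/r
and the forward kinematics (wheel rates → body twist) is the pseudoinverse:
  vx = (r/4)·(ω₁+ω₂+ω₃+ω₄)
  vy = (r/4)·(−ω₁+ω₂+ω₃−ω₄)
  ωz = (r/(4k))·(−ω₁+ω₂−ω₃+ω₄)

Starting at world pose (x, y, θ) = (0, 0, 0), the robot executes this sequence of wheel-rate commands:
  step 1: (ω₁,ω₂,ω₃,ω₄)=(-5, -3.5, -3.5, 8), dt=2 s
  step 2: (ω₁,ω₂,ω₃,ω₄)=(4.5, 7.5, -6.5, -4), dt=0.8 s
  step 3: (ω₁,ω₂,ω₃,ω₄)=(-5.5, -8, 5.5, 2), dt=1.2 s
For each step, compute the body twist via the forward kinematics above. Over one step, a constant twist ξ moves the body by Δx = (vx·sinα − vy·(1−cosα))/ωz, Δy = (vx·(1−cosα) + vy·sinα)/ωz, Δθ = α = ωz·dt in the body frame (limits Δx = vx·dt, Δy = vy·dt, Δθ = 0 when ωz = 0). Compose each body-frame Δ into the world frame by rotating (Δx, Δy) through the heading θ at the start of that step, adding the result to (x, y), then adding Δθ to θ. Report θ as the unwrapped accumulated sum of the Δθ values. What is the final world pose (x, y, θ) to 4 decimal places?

(0.1312, -0.4426, 1.4500)

step 1: ξ=(vx,vy,ωz)=(-0.0750, -0.1875, 0.8125), dt=2.0 → body Δ=(0.1511, -0.3277, 1.6250) → world pose (0.1511, -0.3277, 1.6250)
step 2: ξ=(vx,vy,ωz)=(0.0281, 0.0094, 0.3437), dt=0.8 → body Δ=(0.0212, 0.0105, 0.2750) → world pose (0.1395, -0.3071, 1.9000)
step 3: ξ=(vx,vy,ωz)=(-0.1125, 0.0187, -0.3750), dt=1.2 → body Δ=(-0.1255, 0.0516, -0.4500) → world pose (0.1312, -0.4426, 1.4500)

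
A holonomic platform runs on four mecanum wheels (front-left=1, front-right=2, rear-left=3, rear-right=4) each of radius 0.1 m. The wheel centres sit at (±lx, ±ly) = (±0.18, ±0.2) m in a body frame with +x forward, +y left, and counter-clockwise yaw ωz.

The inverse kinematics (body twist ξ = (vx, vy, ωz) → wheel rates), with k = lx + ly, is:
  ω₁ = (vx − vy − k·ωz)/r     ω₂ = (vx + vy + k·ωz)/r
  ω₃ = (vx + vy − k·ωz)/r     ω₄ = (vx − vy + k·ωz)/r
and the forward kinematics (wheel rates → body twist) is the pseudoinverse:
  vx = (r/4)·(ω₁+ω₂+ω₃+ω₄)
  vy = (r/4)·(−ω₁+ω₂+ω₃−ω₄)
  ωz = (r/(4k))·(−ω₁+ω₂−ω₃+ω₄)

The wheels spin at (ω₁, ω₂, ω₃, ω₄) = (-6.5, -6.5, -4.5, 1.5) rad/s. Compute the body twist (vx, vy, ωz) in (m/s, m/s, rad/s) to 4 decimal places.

(-0.4000, -0.1500, 0.3947)

k = lx + ly = 0.18 + 0.2 = 0.3800
ω₁+ω₂+ω₃+ω₄ = -16.0000  →  vx = (0.1/4)·-16.0000 = -0.4000
−ω₁+ω₂+ω₃−ω₄ = -6.0000  →  vy = (0.1/4)·-6.0000 = -0.1500
−ω₁+ω₂−ω₃+ω₄ = 6.0000  →  ωz = (0.1/1.5200)·6.0000 = 0.3947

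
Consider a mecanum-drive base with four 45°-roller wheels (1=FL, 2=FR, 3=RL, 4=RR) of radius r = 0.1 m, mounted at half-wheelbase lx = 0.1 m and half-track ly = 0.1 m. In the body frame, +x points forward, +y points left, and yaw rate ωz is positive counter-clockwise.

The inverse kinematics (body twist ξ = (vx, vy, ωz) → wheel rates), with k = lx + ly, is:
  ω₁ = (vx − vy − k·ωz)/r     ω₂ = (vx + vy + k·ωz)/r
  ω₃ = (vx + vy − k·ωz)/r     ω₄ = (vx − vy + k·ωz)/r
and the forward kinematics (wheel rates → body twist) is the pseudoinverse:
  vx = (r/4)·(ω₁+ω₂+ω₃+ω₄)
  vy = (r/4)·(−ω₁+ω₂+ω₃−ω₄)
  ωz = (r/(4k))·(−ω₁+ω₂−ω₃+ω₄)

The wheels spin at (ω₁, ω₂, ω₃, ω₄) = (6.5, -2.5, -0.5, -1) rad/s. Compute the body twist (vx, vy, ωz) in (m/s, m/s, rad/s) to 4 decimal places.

k = lx + ly = 0.1 + 0.1 = 0.2000
ω₁+ω₂+ω₃+ω₄ = 2.5000  →  vx = (0.1/4)·2.5000 = 0.0625
−ω₁+ω₂+ω₃−ω₄ = -8.5000  →  vy = (0.1/4)·-8.5000 = -0.2125
−ω₁+ω₂−ω₃+ω₄ = -9.5000  →  ωz = (0.1/0.8000)·-9.5000 = -1.1875

(0.0625, -0.2125, -1.1875)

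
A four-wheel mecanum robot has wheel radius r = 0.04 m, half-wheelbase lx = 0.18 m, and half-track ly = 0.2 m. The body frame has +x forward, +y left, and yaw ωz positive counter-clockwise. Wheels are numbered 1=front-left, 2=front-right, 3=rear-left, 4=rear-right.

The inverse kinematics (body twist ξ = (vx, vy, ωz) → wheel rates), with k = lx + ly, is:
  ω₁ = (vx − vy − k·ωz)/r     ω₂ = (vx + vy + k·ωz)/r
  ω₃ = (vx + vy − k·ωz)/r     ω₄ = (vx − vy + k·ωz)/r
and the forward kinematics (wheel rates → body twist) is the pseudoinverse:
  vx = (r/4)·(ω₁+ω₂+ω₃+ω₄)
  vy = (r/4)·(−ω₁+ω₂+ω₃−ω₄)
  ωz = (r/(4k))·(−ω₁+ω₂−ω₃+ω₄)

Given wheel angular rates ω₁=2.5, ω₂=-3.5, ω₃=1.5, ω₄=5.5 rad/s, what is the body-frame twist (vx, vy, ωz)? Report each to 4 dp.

k = lx + ly = 0.18 + 0.2 = 0.3800
ω₁+ω₂+ω₃+ω₄ = 6.0000  →  vx = (0.04/4)·6.0000 = 0.0600
−ω₁+ω₂+ω₃−ω₄ = -10.0000  →  vy = (0.04/4)·-10.0000 = -0.1000
−ω₁+ω₂−ω₃+ω₄ = -2.0000  →  ωz = (0.04/1.5200)·-2.0000 = -0.0526

(0.0600, -0.1000, -0.0526)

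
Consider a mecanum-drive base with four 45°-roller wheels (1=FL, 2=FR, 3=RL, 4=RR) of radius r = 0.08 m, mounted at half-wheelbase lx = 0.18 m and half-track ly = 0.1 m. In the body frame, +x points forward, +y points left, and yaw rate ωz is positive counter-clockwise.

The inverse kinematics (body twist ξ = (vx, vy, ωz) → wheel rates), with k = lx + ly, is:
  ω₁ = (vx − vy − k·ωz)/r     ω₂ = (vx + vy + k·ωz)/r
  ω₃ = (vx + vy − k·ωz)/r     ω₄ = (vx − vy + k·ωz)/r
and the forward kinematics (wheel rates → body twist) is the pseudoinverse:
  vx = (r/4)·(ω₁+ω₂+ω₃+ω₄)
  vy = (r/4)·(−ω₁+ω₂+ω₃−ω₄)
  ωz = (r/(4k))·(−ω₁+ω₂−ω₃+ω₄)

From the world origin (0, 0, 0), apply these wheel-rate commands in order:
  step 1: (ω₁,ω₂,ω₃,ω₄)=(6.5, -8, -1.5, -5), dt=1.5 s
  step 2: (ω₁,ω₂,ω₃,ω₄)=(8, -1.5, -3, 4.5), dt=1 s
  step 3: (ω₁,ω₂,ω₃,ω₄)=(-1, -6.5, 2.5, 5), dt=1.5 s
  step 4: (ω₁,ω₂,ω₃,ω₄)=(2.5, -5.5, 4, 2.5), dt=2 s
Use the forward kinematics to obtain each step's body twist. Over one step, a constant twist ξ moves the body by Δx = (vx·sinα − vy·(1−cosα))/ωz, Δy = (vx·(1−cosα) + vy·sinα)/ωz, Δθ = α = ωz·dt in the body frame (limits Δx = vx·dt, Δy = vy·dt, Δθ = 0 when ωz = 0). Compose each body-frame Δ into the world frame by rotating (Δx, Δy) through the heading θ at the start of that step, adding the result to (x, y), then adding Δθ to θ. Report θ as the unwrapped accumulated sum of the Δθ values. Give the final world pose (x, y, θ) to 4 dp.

(-1.0577, 0.3814, -3.7500)

step 1: ξ=(vx,vy,ωz)=(-0.1600, -0.2200, -1.2857), dt=1.5 → body Δ=(-0.3476, 0.0077, -1.9286) → world pose (-0.3476, 0.0077, -1.9286)
step 2: ξ=(vx,vy,ωz)=(0.1600, -0.3400, -0.1429), dt=1.0 → body Δ=(0.1352, -0.3503, -0.1429) → world pose (-0.7230, 0.0038, -2.0714)
step 3: ξ=(vx,vy,ωz)=(0.0000, -0.1600, -0.2143), dt=1.5 → body Δ=(-0.0382, -0.2359, -0.3214) → world pose (-0.9116, 0.1505, -2.3929)
step 4: ξ=(vx,vy,ωz)=(0.0700, -0.1300, -0.6786), dt=2.0 → body Δ=(-0.0501, -0.2685, -1.3571) → world pose (-1.0577, 0.3814, -3.7500)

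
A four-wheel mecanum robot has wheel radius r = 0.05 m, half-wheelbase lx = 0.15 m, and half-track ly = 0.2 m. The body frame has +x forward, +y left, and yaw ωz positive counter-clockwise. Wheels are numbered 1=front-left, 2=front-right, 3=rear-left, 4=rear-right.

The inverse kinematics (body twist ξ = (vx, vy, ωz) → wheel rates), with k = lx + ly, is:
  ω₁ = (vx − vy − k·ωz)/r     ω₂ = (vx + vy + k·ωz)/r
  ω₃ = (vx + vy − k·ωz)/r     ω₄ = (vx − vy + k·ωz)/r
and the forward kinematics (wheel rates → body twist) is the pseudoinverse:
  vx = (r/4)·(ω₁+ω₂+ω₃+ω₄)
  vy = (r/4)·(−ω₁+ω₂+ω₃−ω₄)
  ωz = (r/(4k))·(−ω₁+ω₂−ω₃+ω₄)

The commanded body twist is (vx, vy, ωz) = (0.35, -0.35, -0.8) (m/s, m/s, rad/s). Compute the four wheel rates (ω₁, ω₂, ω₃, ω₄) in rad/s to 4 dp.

k = lx + ly = 0.15 + 0.2 = 0.3500;  k·ωz = 0.3500·-0.8 = -0.2800
ω₁ (FL) = (vx − vy − k·ωz)/r = 0.9800/0.05 = 19.6000
ω₂ (FR) = (vx + vy + k·ωz)/r = -0.2800/0.05 = -5.6000
ω₃ (RL) = (vx + vy − k·ωz)/r = 0.2800/0.05 = 5.6000
ω₄ (RR) = (vx − vy + k·ωz)/r = 0.4200/0.05 = 8.4000

(19.6000, -5.6000, 5.6000, 8.4000)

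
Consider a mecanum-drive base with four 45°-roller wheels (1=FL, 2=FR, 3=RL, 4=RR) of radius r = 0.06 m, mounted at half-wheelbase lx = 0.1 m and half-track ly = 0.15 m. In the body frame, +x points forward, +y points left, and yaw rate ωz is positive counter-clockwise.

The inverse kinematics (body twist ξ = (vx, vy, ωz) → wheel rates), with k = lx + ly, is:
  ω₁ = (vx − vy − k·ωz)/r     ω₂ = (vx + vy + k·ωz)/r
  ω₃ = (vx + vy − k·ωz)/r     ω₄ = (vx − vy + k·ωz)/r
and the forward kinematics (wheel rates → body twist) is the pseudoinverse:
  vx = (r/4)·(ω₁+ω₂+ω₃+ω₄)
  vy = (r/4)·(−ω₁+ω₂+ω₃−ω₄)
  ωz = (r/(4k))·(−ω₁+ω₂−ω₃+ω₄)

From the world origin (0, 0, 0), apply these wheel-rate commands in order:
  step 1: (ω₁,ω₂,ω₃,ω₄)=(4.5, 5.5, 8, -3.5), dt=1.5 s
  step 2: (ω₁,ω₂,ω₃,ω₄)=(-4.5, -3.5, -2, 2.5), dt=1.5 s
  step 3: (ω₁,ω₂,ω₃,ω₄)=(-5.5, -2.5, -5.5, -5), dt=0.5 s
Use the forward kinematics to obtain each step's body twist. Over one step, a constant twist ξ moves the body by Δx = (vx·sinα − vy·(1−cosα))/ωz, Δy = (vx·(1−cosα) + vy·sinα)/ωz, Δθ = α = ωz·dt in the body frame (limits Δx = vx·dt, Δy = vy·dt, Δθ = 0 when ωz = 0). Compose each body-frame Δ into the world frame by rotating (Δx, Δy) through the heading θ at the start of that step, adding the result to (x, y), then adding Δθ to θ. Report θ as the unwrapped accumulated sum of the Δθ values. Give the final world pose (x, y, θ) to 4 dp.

step 1: ξ=(vx,vy,ωz)=(0.2175, 0.1875, -0.6300), dt=1.5 → body Δ=(0.4031, 0.0982, -0.9450) → world pose (0.4031, 0.0982, -0.9450)
step 2: ξ=(vx,vy,ωz)=(-0.1125, -0.0525, 0.3300), dt=1.5 → body Δ=(-0.1428, -0.1165, 0.4950) → world pose (0.2250, 0.1457, -0.4500)
step 3: ξ=(vx,vy,ωz)=(-0.2775, 0.0375, 0.2100), dt=0.5 → body Δ=(-0.1395, 0.0114, 0.1050) → world pose (0.1044, 0.2167, -0.3450)

(0.1044, 0.2167, -0.3450)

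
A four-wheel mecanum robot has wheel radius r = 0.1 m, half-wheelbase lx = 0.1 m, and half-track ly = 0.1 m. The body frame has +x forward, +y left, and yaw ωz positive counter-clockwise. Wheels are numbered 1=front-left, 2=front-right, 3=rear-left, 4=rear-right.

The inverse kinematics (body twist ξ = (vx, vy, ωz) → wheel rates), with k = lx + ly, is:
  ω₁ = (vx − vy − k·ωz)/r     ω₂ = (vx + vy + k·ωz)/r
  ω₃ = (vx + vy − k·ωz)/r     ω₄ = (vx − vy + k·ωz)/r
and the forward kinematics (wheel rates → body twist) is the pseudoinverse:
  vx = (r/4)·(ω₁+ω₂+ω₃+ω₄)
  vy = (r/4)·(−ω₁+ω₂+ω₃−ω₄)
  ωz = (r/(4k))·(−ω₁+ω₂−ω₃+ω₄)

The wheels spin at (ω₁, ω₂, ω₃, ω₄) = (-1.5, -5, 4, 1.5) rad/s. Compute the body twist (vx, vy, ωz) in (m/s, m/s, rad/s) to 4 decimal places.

k = lx + ly = 0.1 + 0.1 = 0.2000
ω₁+ω₂+ω₃+ω₄ = -1.0000  →  vx = (0.1/4)·-1.0000 = -0.0250
−ω₁+ω₂+ω₃−ω₄ = -1.0000  →  vy = (0.1/4)·-1.0000 = -0.0250
−ω₁+ω₂−ω₃+ω₄ = -6.0000  →  ωz = (0.1/0.8000)·-6.0000 = -0.7500

(-0.0250, -0.0250, -0.7500)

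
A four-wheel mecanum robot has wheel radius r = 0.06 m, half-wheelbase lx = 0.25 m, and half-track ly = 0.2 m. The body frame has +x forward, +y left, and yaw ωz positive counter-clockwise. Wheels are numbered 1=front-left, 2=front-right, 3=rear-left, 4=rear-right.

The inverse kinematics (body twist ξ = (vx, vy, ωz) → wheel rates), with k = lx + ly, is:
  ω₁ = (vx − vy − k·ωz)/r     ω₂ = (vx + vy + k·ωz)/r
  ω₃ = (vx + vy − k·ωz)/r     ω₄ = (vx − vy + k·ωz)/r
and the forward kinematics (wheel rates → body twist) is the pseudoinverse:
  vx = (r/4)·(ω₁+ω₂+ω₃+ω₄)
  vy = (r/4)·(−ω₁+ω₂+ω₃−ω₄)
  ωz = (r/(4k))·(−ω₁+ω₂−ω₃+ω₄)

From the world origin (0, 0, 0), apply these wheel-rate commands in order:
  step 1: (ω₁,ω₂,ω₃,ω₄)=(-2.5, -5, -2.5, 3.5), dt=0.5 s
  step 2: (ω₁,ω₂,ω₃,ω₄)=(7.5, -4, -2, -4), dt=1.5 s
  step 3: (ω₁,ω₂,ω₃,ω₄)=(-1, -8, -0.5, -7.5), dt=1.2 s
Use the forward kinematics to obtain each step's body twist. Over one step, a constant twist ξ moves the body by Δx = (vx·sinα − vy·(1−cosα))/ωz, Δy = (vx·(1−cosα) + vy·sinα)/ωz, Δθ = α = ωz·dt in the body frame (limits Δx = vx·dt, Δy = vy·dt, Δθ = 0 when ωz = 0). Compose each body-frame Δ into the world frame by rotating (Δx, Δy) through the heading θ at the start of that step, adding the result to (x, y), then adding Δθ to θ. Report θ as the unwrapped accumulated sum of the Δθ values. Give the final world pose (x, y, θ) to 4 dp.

(-0.3462, -0.0156, -1.1767)

step 1: ξ=(vx,vy,ωz)=(-0.0975, -0.1275, 0.1167), dt=0.5 → body Δ=(-0.0469, -0.0651, 0.0583) → world pose (-0.0469, -0.0651, 0.0583)
step 2: ξ=(vx,vy,ωz)=(-0.0375, -0.1425, -0.4500), dt=1.5 → body Δ=(-0.1215, -0.1796, -0.6750) → world pose (-0.1577, -0.2515, -0.6167)
step 3: ξ=(vx,vy,ωz)=(-0.2550, 0.0000, -0.4667), dt=1.2 → body Δ=(-0.2903, 0.0835, -0.5600) → world pose (-0.3462, -0.0156, -1.1767)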